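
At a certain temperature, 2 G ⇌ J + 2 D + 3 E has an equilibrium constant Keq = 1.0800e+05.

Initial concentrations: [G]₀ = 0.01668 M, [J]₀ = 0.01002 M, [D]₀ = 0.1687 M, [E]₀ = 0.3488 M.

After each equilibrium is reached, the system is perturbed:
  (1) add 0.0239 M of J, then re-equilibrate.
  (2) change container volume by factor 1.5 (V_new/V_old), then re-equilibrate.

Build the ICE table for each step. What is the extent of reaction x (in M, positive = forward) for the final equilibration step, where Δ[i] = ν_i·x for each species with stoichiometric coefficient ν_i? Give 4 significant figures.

x = 4.9049e-06 M

Q₀ = 0.04349 vs Keq = 1.0800e+05 ⇒ Q<K, forward
Step 1:
                  G         J         D         E
  init      0.01668   0.01002    0.1687    0.3488
  Δ        -0.01666  0.008331   0.01666   0.02499
  eq      1.7462e-05   0.01835    0.1854    0.3738
  solve Keq expr → x = 0.008331; check Q = 1.0800e+05
Then add 0.0239 M of J.
Step 2:
                  G         J         D         E
  init    1.7462e-05   0.04225    0.1854    0.3738
  Δ       9.0298e-06 -4.5149e-06 -9.0298e-06 -1.3545e-05
  eq      2.6492e-05   0.04225    0.1854    0.3738
  solve Keq expr → x = -4.5149e-06; check Q = 1.0800e+05
Then change container volume by factor 1.5 (V_new/V_old).
Step 3:
                  G         J         D         E
  init    1.7661e-05   0.02816    0.1236    0.2492
  Δ       -9.8097e-06 4.9049e-06 9.8097e-06 1.4715e-05
  eq      7.8514e-06   0.02817    0.1236    0.2492
  solve Keq expr → x = 4.9049e-06; check Q = 1.0800e+05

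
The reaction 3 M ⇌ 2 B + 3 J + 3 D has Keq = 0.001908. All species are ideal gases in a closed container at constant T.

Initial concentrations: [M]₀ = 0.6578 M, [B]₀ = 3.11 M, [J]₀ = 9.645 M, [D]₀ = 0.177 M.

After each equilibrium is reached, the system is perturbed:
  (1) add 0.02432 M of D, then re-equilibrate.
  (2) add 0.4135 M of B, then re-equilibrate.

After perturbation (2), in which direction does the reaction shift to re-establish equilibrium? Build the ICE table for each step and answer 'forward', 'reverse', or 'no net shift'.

Q₀ = 169.1 vs Keq = 0.001908 ⇒ Q>K, reverse
Step 1:
                  M         B         J         D
  I          0.6578      3.11     9.645     0.177
  C          0.1718   -0.1145   -0.1718   -0.1718
  E          0.8296     2.995     9.473  0.005227
  solve Keq expr → x = -0.05726; check Q = 0.001908
Then add 0.02432 M of D.
Step 2:
                  M         B         J         D
  I          0.8296     2.995     9.473   0.02955
  C         0.02413  -0.01609  -0.02413  -0.02413
  E          0.8537     2.979     9.449  0.005412
  solve Keq expr → x = -0.008045; check Q = 0.001908
Then add 0.4135 M of B.
Step 3:
                  M         B         J         D
  I          0.8537     3.393     9.449  0.005412
  C       4.4605e-04 -2.9737e-04 -4.4605e-04 -4.4605e-04
  E          0.8542     3.393     9.449  0.004966
  solve Keq expr → x = -1.4868e-04; check Q = 0.001908

Direction: reverse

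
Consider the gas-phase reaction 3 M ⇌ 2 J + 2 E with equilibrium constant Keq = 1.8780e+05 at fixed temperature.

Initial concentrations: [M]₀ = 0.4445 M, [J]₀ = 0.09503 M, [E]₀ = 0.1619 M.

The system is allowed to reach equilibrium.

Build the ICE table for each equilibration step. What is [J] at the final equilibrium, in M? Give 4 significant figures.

Q₀ = 0.002695 vs Keq = 1.8780e+05 ⇒ Q<K, forward
Step 1:
                  M         J         E
  I          0.4445   0.09503    0.1619
  C          -0.439    0.2927    0.2927
  E        0.005489    0.3877    0.4546
  solve Keq expr → x = 0.1463; check Q = 1.8780e+05

[J]_eq = 0.3877 M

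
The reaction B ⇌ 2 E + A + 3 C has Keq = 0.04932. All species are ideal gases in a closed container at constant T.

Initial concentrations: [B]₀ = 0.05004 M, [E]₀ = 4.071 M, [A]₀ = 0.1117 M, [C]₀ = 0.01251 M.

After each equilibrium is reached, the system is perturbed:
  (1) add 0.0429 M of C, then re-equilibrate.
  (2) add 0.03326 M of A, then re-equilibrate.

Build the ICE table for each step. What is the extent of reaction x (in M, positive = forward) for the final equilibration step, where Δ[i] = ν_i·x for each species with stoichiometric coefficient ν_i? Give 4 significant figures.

x = -0.001799 M

Q₀ = 7.2429e-05 vs Keq = 0.04932 ⇒ Q<K, forward
Step 1:
                  B         E         A         C
  Initial   0.05004     4.071    0.1117   0.01251
  Change   -0.02349   0.04698   0.02349   0.07046
  Equil     0.02655     4.118    0.1352   0.08297
  solve Keq expr → x = 0.02349; check Q = 0.04932
Then add 0.0429 M of C.
Step 2:
                  B         E         A         C
  Initial   0.02655     4.118    0.1352    0.1259
  Change    0.01021  -0.02042  -0.01021  -0.03063
  Equil     0.03676     4.098     0.125   0.09525
  solve Keq expr → x = -0.01021; check Q = 0.04932
Then add 0.03326 M of A.
Step 3:
                  B         E         A         C
  Initial   0.03676     4.098    0.1582   0.09525
  Change   0.001799 -0.003598 -0.001799 -0.005397
  Equil     0.03856     4.094    0.1564   0.08985
  solve Keq expr → x = -0.001799; check Q = 0.04932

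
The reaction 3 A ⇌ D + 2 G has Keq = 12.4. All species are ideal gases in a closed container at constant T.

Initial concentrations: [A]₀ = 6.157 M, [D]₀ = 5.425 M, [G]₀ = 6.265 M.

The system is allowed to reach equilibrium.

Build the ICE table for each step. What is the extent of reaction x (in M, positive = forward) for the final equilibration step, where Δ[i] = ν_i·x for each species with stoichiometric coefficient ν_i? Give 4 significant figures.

Q₀ = 0.9123 vs Keq = 12.4 ⇒ Q<K, forward
Step 1:
                  A         D         G
  init        6.157     5.425     6.265
  Δ          -2.898    0.9659     1.932
  eq          3.259     6.391     8.197
  solve Keq expr → x = 0.9659; check Q = 12.4

x = 0.9659 M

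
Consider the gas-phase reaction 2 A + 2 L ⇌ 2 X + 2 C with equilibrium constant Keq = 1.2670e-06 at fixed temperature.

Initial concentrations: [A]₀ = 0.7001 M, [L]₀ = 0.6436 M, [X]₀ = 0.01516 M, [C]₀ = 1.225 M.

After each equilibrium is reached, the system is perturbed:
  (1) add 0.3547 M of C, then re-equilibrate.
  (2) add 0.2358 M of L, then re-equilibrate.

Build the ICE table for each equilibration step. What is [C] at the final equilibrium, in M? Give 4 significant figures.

[C]_eq = 1.565 M

Q₀ = 0.001699 vs Keq = 1.2670e-06 ⇒ Q>K, reverse
Step 1:
                  A         L         X         C
  init       0.7001    0.6436   0.01516     1.225
  Δ         0.01472   0.01472  -0.01472  -0.01472
  eq         0.7148    0.6583 4.3766e-04      1.21
  solve Keq expr → x = -0.007361; check Q = 1.2670e-06
Then add 0.3547 M of C.
Step 2:
                  A         L         X         C
  init       0.7148    0.6583 4.3766e-04     1.565
  Δ       9.9076e-05 9.9076e-05 -9.9076e-05 -9.9076e-05
  eq         0.7149    0.6584 3.3859e-04     1.565
  solve Keq expr → x = -4.9538e-05; check Q = 1.2670e-06
Then add 0.2358 M of L.
Step 3:
                  A         L         X         C
  init       0.7149    0.8942 3.3859e-04     1.565
  Δ       -1.2108e-04 -1.2108e-04 1.2108e-04 1.2108e-04
  eq         0.7148    0.8941 4.5967e-04     1.565
  solve Keq expr → x = 6.0541e-05; check Q = 1.2670e-06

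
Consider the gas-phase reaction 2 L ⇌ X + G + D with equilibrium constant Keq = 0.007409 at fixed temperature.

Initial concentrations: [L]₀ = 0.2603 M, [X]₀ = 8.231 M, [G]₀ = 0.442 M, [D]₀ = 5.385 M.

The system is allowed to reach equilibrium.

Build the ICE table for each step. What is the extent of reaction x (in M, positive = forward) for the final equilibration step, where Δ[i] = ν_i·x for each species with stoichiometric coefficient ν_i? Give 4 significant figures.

Q₀ = 289.1 vs Keq = 0.007409 ⇒ Q>K, reverse
Step 1:
                    L           X           G           D
  I            0.2603       8.231       0.442       5.385
  C            0.8835     -0.4417     -0.4417     -0.4417
  E             1.144       7.789  2.5174e-04       4.943
  solve Keq expr → x = -0.4417; check Q = 0.007409

x = -0.4417 M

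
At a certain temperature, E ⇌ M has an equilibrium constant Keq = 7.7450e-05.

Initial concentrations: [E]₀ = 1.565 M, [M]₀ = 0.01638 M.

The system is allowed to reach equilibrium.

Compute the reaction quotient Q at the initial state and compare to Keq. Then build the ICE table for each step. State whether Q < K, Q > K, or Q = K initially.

Q₀ = 0.01047 vs Keq = 7.7450e-05 ⇒ Q>K, reverse
Step 1:
                   E          M
  init         1.565    0.01638
  Δ          0.01626   -0.01626
  eq           1.581 1.2247e-04
  solve Keq expr → x = -0.01626; check Q = 7.7450e-05

Q₀ = 0.01047; Q > K (proceeds reverse)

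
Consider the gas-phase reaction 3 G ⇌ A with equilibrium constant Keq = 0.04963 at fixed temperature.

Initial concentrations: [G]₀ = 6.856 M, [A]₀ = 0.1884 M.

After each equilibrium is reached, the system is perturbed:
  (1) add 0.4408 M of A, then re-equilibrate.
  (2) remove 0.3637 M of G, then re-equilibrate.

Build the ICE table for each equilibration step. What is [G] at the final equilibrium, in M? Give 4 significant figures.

[G]_eq = 3.253 M

Q₀ = 5.8461e-04 vs Keq = 0.04963 ⇒ Q<K, forward
Step 1:
                   G          A
  init         6.856     0.1884
  Δ           -3.778      1.259
  eq           3.078      1.448
  solve Keq expr → x = 1.259; check Q = 0.04963
Then add 0.4408 M of A.
Step 2:
                   G          A
  init         3.078      1.888
  Δ           0.2375   -0.07917
  eq           3.316      1.809
  solve Keq expr → x = -0.07917; check Q = 0.04963
Then remove 0.3637 M of G.
Step 3:
                   G          A
  init         2.952      1.809
  Δ           0.3012    -0.1004
  eq           3.253      1.709
  solve Keq expr → x = -0.1004; check Q = 0.04963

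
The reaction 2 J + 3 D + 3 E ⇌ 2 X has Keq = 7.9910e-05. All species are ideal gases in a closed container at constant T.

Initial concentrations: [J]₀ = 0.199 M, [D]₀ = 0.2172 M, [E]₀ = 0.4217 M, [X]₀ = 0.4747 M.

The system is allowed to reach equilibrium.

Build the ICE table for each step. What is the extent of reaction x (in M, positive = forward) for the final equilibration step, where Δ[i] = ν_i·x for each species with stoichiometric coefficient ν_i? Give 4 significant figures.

Q₀ = 7405 vs Keq = 7.9910e-05 ⇒ Q>K, reverse
Step 1:
                  J         D         E         X
  Initial     0.199    0.2172    0.4217    0.4747
  Change     0.4684    0.7026    0.7026   -0.4684
  Equil      0.6674    0.9198     1.124  0.006275
  solve Keq expr → x = -0.2342; check Q = 7.9910e-05

x = -0.2342 M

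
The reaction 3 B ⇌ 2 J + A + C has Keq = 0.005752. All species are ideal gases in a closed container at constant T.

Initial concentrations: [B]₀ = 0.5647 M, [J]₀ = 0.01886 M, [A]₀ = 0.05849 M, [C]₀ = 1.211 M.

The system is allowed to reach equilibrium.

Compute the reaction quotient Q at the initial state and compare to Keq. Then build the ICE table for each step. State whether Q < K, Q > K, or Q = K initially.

Q₀ = 1.3991e-04 vs Keq = 0.005752 ⇒ Q<K, forward
Step 1:
                    B           J           A           C
  init         0.5647     0.01886     0.05849       1.211
  Δ          -0.08621     0.05748     0.02874     0.02874
  eq           0.4785     0.07634     0.08723        1.24
  solve Keq expr → x = 0.02874; check Q = 0.005752

Q₀ = 1.3991e-04; Q < K (proceeds forward)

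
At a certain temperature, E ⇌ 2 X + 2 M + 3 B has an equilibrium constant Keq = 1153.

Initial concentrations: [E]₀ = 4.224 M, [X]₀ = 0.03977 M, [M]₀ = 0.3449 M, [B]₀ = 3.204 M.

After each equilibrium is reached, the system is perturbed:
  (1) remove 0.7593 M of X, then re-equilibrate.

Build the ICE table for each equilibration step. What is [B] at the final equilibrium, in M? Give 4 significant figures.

[B]_eq = 6.464 M

Q₀ = 0.001465 vs Keq = 1153 ⇒ Q<K, forward
Step 1:
                   E          X          M          B
  init         4.224    0.03977     0.3449      3.204
  Δ          -0.9309      1.862      1.862      2.793
  eq           3.293      1.902      2.207      5.997
  solve Keq expr → x = 0.9309; check Q = 1153
Then remove 0.7593 M of X.
Step 2:
                   E          X          M          B
  init         3.293      1.142      2.207      5.997
  Δ          -0.1557     0.3113     0.3113      0.467
  eq           3.137      1.454      2.518      6.464
  solve Keq expr → x = 0.1557; check Q = 1153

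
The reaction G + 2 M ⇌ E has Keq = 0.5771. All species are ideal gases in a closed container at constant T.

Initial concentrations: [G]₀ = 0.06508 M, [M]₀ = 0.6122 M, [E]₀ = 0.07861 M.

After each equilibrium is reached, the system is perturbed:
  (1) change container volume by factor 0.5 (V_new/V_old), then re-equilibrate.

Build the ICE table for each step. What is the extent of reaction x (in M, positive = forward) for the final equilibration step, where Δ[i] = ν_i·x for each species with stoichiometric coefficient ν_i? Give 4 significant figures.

x = 0.07368 M

Q₀ = 3.223 vs Keq = 0.5771 ⇒ Q>K, reverse
Step 1:
                  G         M         E
  init      0.06508    0.6122   0.07861
  Δ         0.04656   0.09312  -0.04656
  eq         0.1116    0.7053   0.03205
  solve Keq expr → x = -0.04656; check Q = 0.5771
Then change container volume by factor 0.5 (V_new/V_old).
Step 2:
                  G         M         E
  init       0.2233     1.411    0.0641
  Δ        -0.07368   -0.1474   0.07368
  eq         0.1496     1.263    0.1378
  solve Keq expr → x = 0.07368; check Q = 0.5771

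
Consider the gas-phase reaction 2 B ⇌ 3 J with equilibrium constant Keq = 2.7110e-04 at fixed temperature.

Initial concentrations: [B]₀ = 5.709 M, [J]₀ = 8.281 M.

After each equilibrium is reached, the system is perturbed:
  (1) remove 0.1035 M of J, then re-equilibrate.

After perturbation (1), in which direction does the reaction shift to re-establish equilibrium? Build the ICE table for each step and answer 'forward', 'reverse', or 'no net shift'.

Q₀ = 17.42 vs Keq = 2.7110e-04 ⇒ Q>K, reverse
Step 1:
                   B          J
  init         5.709      8.281
  Δ            5.307     -7.961
  eq           11.02     0.3204
  solve Keq expr → x = -2.654; check Q = 2.7110e-04
Then remove 0.1035 M of J.
Step 2:
                   B          J
  init         11.02     0.2169
  Δ         -0.06812     0.1022
  eq           10.95     0.3191
  solve Keq expr → x = 0.03406; check Q = 2.7110e-04

Direction: forward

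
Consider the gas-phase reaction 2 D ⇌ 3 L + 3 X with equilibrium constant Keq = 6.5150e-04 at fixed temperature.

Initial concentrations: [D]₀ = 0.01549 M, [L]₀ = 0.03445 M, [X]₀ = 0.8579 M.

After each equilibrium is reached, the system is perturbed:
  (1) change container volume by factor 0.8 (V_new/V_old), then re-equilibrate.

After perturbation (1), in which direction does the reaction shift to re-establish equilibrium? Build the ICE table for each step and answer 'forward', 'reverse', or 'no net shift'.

Q₀ = 0.1076 vs Keq = 6.5150e-04 ⇒ Q>K, reverse
Step 1:
                   D          L          X
  Initial    0.01549    0.03445     0.8579
  Change     0.01605   -0.02407   -0.02407
  Equil      0.03154    0.01038     0.8338
  solve Keq expr → x = -0.008024; check Q = 6.5150e-04
Then change container volume by factor 0.8 (V_new/V_old).
Step 2:
                   D          L          X
  Initial    0.03942    0.01297      1.042
  Change    0.001992  -0.002988  -0.002988
  Equil      0.04141   0.009985      1.039
  solve Keq expr → x = -9.9599e-04; check Q = 6.5150e-04

Direction: reverse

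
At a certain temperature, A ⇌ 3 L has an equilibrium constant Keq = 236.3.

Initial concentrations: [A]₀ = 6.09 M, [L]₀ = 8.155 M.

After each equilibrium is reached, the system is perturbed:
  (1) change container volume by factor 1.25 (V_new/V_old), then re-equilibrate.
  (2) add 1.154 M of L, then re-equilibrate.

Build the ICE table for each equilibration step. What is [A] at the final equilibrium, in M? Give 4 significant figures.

[A]_eq = 4.126 M

Q₀ = 89.05 vs Keq = 236.3 ⇒ Q<K, forward
Step 1:
                    A           L
  init           6.09       8.155
  Δ            -0.859       2.577
  eq            5.231       10.73
  solve Keq expr → x = 0.859; check Q = 236.3
Then change container volume by factor 1.25 (V_new/V_old).
Step 2:
                    A           L
  init          4.185       8.586
  Δ           -0.3607       1.082
  eq            3.824       9.668
  solve Keq expr → x = 0.3607; check Q = 236.3
Then add 1.154 M of L.
Step 3:
                    A           L
  init          3.824       10.82
  Δ             0.302     -0.9059
  eq            4.126       9.916
  solve Keq expr → x = -0.302; check Q = 236.3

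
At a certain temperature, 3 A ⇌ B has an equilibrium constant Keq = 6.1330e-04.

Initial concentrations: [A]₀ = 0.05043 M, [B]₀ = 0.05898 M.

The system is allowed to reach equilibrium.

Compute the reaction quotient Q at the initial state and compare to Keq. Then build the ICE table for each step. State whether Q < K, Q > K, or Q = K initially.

Q₀ = 459.9 vs Keq = 6.1330e-04 ⇒ Q>K, reverse
Step 1:
                   A          B
  init       0.05043    0.05898
  Δ           0.1769   -0.05897
  eq          0.2273 7.2069e-06
  solve Keq expr → x = -0.05897; check Q = 6.1330e-04

Q₀ = 459.9; Q > K (proceeds reverse)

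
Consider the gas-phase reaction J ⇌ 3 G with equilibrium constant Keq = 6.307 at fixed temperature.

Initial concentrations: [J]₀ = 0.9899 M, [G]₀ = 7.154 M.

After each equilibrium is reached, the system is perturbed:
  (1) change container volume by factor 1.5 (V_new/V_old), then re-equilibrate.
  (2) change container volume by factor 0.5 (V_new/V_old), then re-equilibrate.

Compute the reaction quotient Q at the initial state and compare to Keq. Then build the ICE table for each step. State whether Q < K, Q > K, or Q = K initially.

Q₀ = 369.9 vs Keq = 6.307 ⇒ Q>K, reverse
Step 1:
                   J          G
  I           0.9899      7.154
  C            1.545     -4.635
  E            2.535      2.519
  solve Keq expr → x = -1.545; check Q = 6.307
Then change container volume by factor 1.5 (V_new/V_old).
Step 2:
                   J          G
  I             1.69      1.679
  C          -0.1512     0.4536
  E            1.539      2.133
  solve Keq expr → x = 0.1512; check Q = 6.307
Then change container volume by factor 0.5 (V_new/V_old).
Step 3:
                   J          G
  I            3.077      4.266
  C           0.4817     -1.445
  E            3.559      2.821
  solve Keq expr → x = -0.4817; check Q = 6.307

Q₀ = 369.9; Q > K (proceeds reverse)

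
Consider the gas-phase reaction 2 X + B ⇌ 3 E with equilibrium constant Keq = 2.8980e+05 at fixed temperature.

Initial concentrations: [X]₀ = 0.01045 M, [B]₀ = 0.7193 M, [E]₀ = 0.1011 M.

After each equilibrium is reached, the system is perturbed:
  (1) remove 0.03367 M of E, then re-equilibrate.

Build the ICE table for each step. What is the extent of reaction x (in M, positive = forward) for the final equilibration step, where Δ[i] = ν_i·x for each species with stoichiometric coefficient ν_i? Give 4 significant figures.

x = 1.7491e-05 M

Q₀ = 13.16 vs Keq = 2.8980e+05 ⇒ Q<K, forward
Step 1:
                  X         B         E
  init      0.01045    0.7193    0.1011
  Δ        -0.01036 -0.005181   0.01554
  eq      8.7570e-05    0.7141    0.1166
  solve Keq expr → x = 0.005181; check Q = 2.8980e+05
Then remove 0.03367 M of E.
Step 2:
                  X         B         E
  init    8.7570e-05    0.7141   0.08297
  Δ       -3.4982e-05 -1.7491e-05 5.2472e-05
  eq      5.2589e-05    0.7141   0.08303
  solve Keq expr → x = 1.7491e-05; check Q = 2.8980e+05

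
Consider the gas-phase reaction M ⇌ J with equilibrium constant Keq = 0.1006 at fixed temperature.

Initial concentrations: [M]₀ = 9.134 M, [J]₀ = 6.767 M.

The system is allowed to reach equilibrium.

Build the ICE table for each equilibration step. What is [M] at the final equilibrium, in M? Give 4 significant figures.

[M]_eq = 14.45 M

Q₀ = 0.7409 vs Keq = 0.1006 ⇒ Q>K, reverse
Step 1:
                  M         J
  I           9.134     6.767
  C           5.314    -5.314
  E           14.45     1.453
  solve Keq expr → x = -5.314; check Q = 0.1006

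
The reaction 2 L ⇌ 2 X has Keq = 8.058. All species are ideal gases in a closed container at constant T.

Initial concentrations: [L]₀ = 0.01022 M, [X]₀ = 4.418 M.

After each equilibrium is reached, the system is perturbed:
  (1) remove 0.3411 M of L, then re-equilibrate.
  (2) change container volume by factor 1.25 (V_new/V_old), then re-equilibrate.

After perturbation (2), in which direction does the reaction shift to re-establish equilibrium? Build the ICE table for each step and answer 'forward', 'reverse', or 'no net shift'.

Direction: no net shift

Q₀ = 1.8687e+05 vs Keq = 8.058 ⇒ Q>K, reverse
Step 1:
                   L          X
  Initial    0.01022      4.418
  Change       1.143     -1.143
  Equil        1.154      3.275
  solve Keq expr → x = -0.5717; check Q = 8.058
Then remove 0.3411 M of L.
Step 2:
                   L          X
  Initial     0.8125      3.275
  Change      0.2522    -0.2522
  Equil        1.065      3.022
  solve Keq expr → x = -0.1261; check Q = 8.058
Then change container volume by factor 1.25 (V_new/V_old).
Step 3:
                   L          X
  Initial     0.8518      2.418
  Change           0          0
  Equil       0.8518      2.418
  solve Keq expr → x = 0; check Q = 8.058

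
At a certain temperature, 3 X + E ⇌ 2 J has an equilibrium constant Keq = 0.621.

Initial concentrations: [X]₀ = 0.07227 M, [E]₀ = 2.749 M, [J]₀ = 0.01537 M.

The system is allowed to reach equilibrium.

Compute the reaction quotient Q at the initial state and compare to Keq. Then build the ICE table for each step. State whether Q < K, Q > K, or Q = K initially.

Q₀ = 0.2277; Q < K (proceeds forward)

Q₀ = 0.2277 vs Keq = 0.621 ⇒ Q<K, forward
Step 1:
                  X         E         J
  init      0.07227     2.749   0.01537
  Δ       -0.008494 -0.002831  0.005663
  eq        0.06378     2.746   0.02103
  solve Keq expr → x = 0.002831; check Q = 0.621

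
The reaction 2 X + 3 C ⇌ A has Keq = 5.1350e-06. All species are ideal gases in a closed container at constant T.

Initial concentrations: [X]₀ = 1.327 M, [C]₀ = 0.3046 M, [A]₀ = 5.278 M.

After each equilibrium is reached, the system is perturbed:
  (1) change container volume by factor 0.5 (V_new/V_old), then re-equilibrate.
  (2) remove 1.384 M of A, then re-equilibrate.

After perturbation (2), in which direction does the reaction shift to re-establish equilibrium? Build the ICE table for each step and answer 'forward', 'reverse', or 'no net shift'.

Direction: forward

Q₀ = 106.1 vs Keq = 5.1350e-06 ⇒ Q>K, reverse
Step 1:
                    X           C           A
  I             1.327      0.3046       5.278
  C             8.431       12.65      -4.216
  E             9.758       12.95       1.062
  solve Keq expr → x = -4.216; check Q = 5.1350e-06
Then change container volume by factor 0.5 (V_new/V_old).
Step 2:
                    X           C           A
  I             19.52        25.9       2.125
  C            -5.758      -8.637       2.879
  E             13.76       17.27       5.004
  solve Keq expr → x = 2.879; check Q = 5.1350e-06
Then remove 1.384 M of A.
Step 3:
                    X           C           A
  I             13.76       17.27        3.62
  C           -0.5899     -0.8848      0.2949
  E             13.17       16.38       3.915
  solve Keq expr → x = 0.2949; check Q = 5.1350e-06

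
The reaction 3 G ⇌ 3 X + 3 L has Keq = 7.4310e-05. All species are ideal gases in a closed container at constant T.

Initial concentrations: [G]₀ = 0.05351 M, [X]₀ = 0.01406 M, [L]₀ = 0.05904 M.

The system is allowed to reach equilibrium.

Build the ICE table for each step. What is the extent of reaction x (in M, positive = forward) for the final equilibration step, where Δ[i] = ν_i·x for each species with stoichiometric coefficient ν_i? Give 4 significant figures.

x = 0.003744 M

Q₀ = 3.7333e-06 vs Keq = 7.4310e-05 ⇒ Q<K, forward
Step 1:
                   G          X          L
  init       0.05351    0.01406    0.05904
  Δ         -0.01123    0.01123    0.01123
  eq         0.04228    0.02529    0.07027
  solve Keq expr → x = 0.003744; check Q = 7.4310e-05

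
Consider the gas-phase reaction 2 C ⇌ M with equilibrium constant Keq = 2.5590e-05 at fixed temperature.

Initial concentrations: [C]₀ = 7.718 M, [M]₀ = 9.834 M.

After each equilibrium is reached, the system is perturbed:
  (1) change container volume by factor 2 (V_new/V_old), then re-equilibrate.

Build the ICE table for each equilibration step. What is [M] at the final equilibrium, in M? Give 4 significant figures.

Q₀ = 0.1651 vs Keq = 2.5590e-05 ⇒ Q>K, reverse
Step 1:
                  C         M
  Initial     7.718     9.834
  Change      19.63    -9.815
  Equil       27.35   0.01914
  solve Keq expr → x = -9.815; check Q = 2.5590e-05
Then change container volume by factor 2 (V_new/V_old).
Step 2:
                  C         M
  Initial     13.67  0.009569
  Change   0.009556 -0.004778
  Equil       13.68  0.004791
  solve Keq expr → x = -0.004778; check Q = 2.5590e-05

[M]_eq = 0.004791 M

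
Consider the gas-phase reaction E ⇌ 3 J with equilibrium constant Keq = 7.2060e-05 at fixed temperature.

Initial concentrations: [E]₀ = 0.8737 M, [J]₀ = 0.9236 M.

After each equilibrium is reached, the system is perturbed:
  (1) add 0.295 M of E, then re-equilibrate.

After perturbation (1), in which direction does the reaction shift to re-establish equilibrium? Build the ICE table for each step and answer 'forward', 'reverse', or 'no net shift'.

Q₀ = 0.9018 vs Keq = 7.2060e-05 ⇒ Q>K, reverse
Step 1:
                   E          J
  Initial     0.8737     0.9236
  Change      0.2933    -0.8798
  Equil        1.167    0.04381
  solve Keq expr → x = -0.2933; check Q = 7.2060e-05
Then add 0.295 M of E.
Step 2:
                   E          J
  Initial      1.462    0.04381
  Change   -0.001135   0.003406
  Equil        1.461    0.04722
  solve Keq expr → x = 0.001135; check Q = 7.2060e-05

Direction: forward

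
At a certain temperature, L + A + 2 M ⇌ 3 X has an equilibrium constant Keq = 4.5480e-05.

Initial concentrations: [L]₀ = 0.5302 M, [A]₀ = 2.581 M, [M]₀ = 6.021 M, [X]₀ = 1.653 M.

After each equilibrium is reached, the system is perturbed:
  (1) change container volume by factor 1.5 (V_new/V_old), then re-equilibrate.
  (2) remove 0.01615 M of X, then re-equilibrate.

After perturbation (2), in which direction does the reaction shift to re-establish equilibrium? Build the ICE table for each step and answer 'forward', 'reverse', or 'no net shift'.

Q₀ = 0.09104 vs Keq = 4.5480e-05 ⇒ Q>K, reverse
Step 1:
                    L           A           M           X
  init         0.5302       2.581       6.021       1.653
  Δ            0.4874      0.4874      0.9748      -1.462
  eq            1.018       3.068       6.996      0.1908
  solve Keq expr → x = -0.4874; check Q = 4.5480e-05
Then change container volume by factor 1.5 (V_new/V_old).
Step 2:
                    L           A           M           X
  init         0.6784       2.046       4.664      0.1272
  Δ          0.005181    0.005181     0.01036    -0.01554
  eq           0.6836       2.051       4.674      0.1117
  solve Keq expr → x = -0.005181; check Q = 4.5480e-05
Then remove 0.01615 M of X.
Step 3:
                    L           A           M           X
  init         0.6836       2.051       4.674     0.09553
  Δ         -0.005202   -0.005202     -0.0104     0.01561
  eq           0.6784       2.046       4.664      0.1111
  solve Keq expr → x = 0.005202; check Q = 4.5480e-05

Direction: forward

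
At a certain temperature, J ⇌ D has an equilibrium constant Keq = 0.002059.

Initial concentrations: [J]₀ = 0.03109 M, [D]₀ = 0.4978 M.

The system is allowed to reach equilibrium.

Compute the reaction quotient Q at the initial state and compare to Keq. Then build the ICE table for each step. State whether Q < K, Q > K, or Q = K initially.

Q₀ = 16.01 vs Keq = 0.002059 ⇒ Q>K, reverse
Step 1:
                  J         D
  I         0.03109    0.4978
  C          0.4967   -0.4967
  E          0.5278  0.001087
  solve Keq expr → x = -0.4967; check Q = 0.002059

Q₀ = 16.01; Q > K (proceeds reverse)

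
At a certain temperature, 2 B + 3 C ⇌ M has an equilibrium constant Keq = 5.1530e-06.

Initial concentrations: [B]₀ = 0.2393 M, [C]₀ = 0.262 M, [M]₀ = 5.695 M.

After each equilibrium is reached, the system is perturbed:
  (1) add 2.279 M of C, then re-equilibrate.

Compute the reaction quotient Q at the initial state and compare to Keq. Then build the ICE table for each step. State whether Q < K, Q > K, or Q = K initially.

Q₀ = 5530 vs Keq = 5.1530e-06 ⇒ Q>K, reverse
Step 1:
                    B           C           M
  I            0.2393       0.262       5.695
  C             9.043       13.56      -4.521
  E             9.282       13.83       1.174
  solve Keq expr → x = -4.521; check Q = 5.1530e-06
Then add 2.279 M of C.
Step 2:
                    B           C           M
  I             9.282       16.11       1.174
  C           -0.5124     -0.7686      0.2562
  E              8.77       15.34        1.43
  solve Keq expr → x = 0.2562; check Q = 5.1530e-06

Q₀ = 5530; Q > K (proceeds reverse)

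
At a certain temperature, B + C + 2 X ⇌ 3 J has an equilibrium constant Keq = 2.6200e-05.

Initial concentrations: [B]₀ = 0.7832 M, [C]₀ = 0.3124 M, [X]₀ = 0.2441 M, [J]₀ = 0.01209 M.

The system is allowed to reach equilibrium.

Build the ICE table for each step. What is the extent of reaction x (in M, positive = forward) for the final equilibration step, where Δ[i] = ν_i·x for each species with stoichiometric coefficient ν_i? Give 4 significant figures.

Q₀ = 1.2122e-04 vs Keq = 2.6200e-05 ⇒ Q>K, reverse
Step 1:
                    B           C           X           J
  I            0.7832      0.3124      0.2441     0.01209
  C          0.001585    0.001585     0.00317   -0.004754
  E            0.7848       0.314      0.2473    0.007336
  solve Keq expr → x = -0.001585; check Q = 2.6200e-05

x = -0.001585 M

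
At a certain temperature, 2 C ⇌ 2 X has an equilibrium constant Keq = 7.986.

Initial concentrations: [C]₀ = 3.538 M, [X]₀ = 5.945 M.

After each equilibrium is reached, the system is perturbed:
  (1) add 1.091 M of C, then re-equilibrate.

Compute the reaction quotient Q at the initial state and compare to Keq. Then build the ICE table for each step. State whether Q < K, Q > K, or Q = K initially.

Q₀ = 2.824; Q < K (proceeds forward)

Q₀ = 2.824 vs Keq = 7.986 ⇒ Q<K, forward
Step 1:
                    C           X
  Initial       3.538       5.945
  Change       -1.059       1.059
  Equil         2.479       7.004
  solve Keq expr → x = 0.5297; check Q = 7.986
Then add 1.091 M of C.
Step 2:
                    C           X
  Initial        3.57       7.004
  Change      -0.8058      0.8058
  Equil         2.764        7.81
  solve Keq expr → x = 0.4029; check Q = 7.986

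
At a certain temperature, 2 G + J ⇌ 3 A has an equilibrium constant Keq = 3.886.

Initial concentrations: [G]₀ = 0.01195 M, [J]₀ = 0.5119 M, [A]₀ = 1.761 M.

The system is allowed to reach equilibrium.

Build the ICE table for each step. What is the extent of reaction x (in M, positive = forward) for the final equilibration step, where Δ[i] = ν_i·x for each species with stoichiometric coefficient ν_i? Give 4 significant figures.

x = -0.2659 M

Q₀ = 7.4706e+04 vs Keq = 3.886 ⇒ Q>K, reverse
Step 1:
                   G          J          A
  Initial    0.01195     0.5119      1.761
  Change      0.5318     0.2659    -0.7977
  Equil       0.5438     0.7778     0.9633
  solve Keq expr → x = -0.2659; check Q = 3.886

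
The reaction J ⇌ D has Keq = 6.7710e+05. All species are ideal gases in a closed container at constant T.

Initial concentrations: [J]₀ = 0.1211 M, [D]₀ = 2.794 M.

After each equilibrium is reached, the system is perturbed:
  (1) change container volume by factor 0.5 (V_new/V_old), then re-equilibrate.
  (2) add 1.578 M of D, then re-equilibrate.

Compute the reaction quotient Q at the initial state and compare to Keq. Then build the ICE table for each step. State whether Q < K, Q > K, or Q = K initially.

Q₀ = 23.07 vs Keq = 6.7710e+05 ⇒ Q<K, forward
Step 1:
                  J         D
  Initial    0.1211     2.794
  Change    -0.1211    0.1211
  Equil   4.3053e-06     2.915
  solve Keq expr → x = 0.1211; check Q = 6.7710e+05
Then change container volume by factor 0.5 (V_new/V_old).
Step 2:
                  J         D
  Initial 8.6105e-06      5.83
  Change          0         0
  Equil   8.6105e-06      5.83
  solve Keq expr → x = 0; check Q = 6.7710e+05
Then add 1.578 M of D.
Step 3:
                  J         D
  Initial 8.6105e-06     7.408
  Change  2.3305e-06 -2.3305e-06
  Equil   1.0941e-05     7.408
  solve Keq expr → x = -2.3305e-06; check Q = 6.7710e+05

Q₀ = 23.07; Q < K (proceeds forward)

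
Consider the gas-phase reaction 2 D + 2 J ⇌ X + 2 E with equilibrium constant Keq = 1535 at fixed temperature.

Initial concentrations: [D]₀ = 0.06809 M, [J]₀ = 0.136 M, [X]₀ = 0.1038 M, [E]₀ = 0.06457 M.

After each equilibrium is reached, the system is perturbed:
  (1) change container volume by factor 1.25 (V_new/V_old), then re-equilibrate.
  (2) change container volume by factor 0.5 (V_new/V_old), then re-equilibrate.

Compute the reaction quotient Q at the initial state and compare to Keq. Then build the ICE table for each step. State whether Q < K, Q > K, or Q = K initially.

Q₀ = 5.047 vs Keq = 1535 ⇒ Q<K, forward
Step 1:
                   D          J          X          E
  I          0.06809      0.136     0.1038    0.06457
  C         -0.05457   -0.05457    0.02728    0.05457
  E          0.01352    0.08143     0.1311     0.1191
  solve Keq expr → x = 0.02728; check Q = 1535
Then change container volume by factor 1.25 (V_new/V_old).
Step 2:
                   D          J          X          E
  I          0.01082    0.06514     0.1049    0.09531
  C       9.5550e-04 9.5550e-04 -4.7775e-04 -9.5550e-04
  E          0.01177     0.0661     0.1044    0.09436
  solve Keq expr → x = -4.7775e-04; check Q = 1535
Then change container volume by factor 0.5 (V_new/V_old).
Step 3:
                   D          J          X          E
  I          0.02354     0.1322     0.2088     0.1887
  C        -0.005539  -0.005539    0.00277   0.005539
  E            0.018     0.1267     0.2115     0.1943
  solve Keq expr → x = 0.00277; check Q = 1535

Q₀ = 5.047; Q < K (proceeds forward)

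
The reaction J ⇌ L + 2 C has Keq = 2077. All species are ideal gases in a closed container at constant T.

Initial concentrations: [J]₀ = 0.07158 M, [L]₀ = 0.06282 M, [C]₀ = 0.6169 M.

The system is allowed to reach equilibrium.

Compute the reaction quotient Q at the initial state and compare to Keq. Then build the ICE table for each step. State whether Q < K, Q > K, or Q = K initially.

Q₀ = 0.334 vs Keq = 2077 ⇒ Q<K, forward
Step 1:
                  J         L         C
  init      0.07158   0.06282    0.6169
  Δ        -0.07154   0.07154    0.1431
  eq      3.7364e-05    0.1344      0.76
  solve Keq expr → x = 0.07154; check Q = 2077

Q₀ = 0.334; Q < K (proceeds forward)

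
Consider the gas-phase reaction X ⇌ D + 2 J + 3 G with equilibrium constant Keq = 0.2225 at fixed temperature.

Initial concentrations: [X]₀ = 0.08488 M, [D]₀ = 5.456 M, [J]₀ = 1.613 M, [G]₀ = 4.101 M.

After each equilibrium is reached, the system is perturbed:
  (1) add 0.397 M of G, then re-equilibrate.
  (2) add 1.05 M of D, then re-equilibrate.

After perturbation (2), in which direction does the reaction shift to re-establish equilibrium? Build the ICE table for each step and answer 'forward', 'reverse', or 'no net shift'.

Direction: reverse

Q₀ = 1.1535e+04 vs Keq = 0.2225 ⇒ Q>K, reverse
Step 1:
                   X          D          J          G
  I          0.08488      5.456      1.613      4.101
  C           0.7651    -0.7651      -1.53     -2.295
  E             0.85      4.691    0.08276      1.806
  solve Keq expr → x = -0.7651; check Q = 0.2225
Then add 0.397 M of G.
Step 2:
                   X          D          J          G
  I             0.85      4.691    0.08276      2.203
  C         0.009826  -0.009826   -0.01965   -0.02948
  E           0.8598      4.681     0.0631      2.173
  solve Keq expr → x = -0.009826; check Q = 0.2225
Then add 1.05 M of D.
Step 3:
                   X          D          J          G
  I           0.8598      5.731     0.0631      2.173
  C         0.002815  -0.002815  -0.005631  -0.008446
  E           0.8626      5.728    0.05747      2.165
  solve Keq expr → x = -0.002815; check Q = 0.2225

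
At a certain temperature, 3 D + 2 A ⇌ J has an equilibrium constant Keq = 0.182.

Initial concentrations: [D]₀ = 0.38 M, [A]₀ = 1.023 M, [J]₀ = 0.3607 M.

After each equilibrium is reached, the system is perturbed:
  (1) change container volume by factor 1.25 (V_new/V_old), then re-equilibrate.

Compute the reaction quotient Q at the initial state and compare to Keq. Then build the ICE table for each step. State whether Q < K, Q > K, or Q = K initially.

Q₀ = 6.281 vs Keq = 0.182 ⇒ Q>K, reverse
Step 1:
                  D         A         J
  Initial      0.38     1.023    0.3607
  Change     0.4736    0.3157   -0.1579
  Equil      0.8536     1.339    0.2028
  solve Keq expr → x = -0.1579; check Q = 0.182
Then change container volume by factor 1.25 (V_new/V_old).
Step 2:
                  D         A         J
  Initial    0.6829     1.071    0.1623
  Change     0.1173   0.07823  -0.03912
  Equil      0.8002     1.149    0.1232
  solve Keq expr → x = -0.03912; check Q = 0.182

Q₀ = 6.281; Q > K (proceeds reverse)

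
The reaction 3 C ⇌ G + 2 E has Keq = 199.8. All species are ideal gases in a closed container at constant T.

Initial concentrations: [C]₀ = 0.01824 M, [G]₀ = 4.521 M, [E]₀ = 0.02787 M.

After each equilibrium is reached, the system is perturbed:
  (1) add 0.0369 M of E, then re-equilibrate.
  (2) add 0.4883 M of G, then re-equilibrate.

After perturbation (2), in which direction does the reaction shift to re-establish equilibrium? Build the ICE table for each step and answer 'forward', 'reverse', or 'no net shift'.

Direction: reverse

Q₀ = 578.7 vs Keq = 199.8 ⇒ Q>K, reverse
Step 1:
                   C          G          E
  init       0.01824      4.521    0.02787
  Δ         0.005446  -0.001815  -0.003631
  eq         0.02369      4.519    0.02424
  solve Keq expr → x = -0.001815; check Q = 199.8
Then add 0.0369 M of E.
Step 2:
                   C          G          E
  init       0.02369      4.519    0.06114
  Δ           0.0152  -0.005065   -0.01013
  eq         0.03888      4.514    0.05101
  solve Keq expr → x = -0.005065; check Q = 199.8
Then add 0.4883 M of G.
Step 3:
                   C          G          E
  init       0.03888      5.002    0.05101
  Δ         0.001002 -3.3383e-04 -6.6767e-04
  eq         0.03988      5.002    0.05034
  solve Keq expr → x = -3.3383e-04; check Q = 199.8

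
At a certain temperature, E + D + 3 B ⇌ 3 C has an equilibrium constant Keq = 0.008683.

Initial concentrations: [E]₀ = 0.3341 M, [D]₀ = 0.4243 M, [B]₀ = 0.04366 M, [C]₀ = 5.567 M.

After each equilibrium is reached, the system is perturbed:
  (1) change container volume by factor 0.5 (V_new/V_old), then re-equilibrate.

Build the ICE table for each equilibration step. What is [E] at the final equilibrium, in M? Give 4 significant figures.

[E]_eq = 3.209 M

Q₀ = 1.4624e+07 vs Keq = 0.008683 ⇒ Q>K, reverse
Step 1:
                    E           D           B           C
  init         0.3341      0.4243     0.04366       5.567
  Δ              1.42        1.42       4.259      -4.259
  eq            1.754       1.844       4.303       1.308
  solve Keq expr → x = -1.42; check Q = 0.008683
Then change container volume by factor 0.5 (V_new/V_old).
Step 2:
                    E           D           B           C
  init          3.508       3.688       8.606       2.616
  Δ           -0.2985     -0.2985     -0.8955      0.8955
  eq            3.209        3.39        7.71       3.511
  solve Keq expr → x = 0.2985; check Q = 0.008683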